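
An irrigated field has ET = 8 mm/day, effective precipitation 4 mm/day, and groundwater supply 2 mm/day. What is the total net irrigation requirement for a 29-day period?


Daily deficit = ET - Pe - GW = 8 - 4 - 2 = 2 mm/day
NIR = 2 * 29 = 58 mm

58.0000 mm


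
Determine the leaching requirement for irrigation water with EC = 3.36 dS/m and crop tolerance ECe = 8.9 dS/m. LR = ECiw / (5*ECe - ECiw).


LR = ECiw / (5*ECe - ECiw)
LR = 3.36 / (5*8.9 - 3.36)
LR = 3.36 / 41.1400

0.0817


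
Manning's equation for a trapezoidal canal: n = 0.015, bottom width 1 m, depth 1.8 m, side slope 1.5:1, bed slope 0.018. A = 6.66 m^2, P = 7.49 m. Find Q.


R = A/P = 6.66/7.49 = 0.889186
Q = (1/0.015) * 6.66 * 0.889186^(2/3) * 0.018^0.5

55.0826 m^3/s


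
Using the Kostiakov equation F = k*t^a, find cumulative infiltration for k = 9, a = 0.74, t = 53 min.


F = k * t^a = 9 * 53^0.74
F = 9 * 18.878355

169.9052 mm


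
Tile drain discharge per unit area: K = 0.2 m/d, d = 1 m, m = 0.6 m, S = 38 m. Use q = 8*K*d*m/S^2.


q = 8*K*d*m/S^2
q = 8*0.2*1*0.6/38^2
q = 0.9600 / 1444

6.6482e-04 m/d


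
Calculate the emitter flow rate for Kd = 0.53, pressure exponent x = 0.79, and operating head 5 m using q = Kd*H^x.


q = Kd * H^x = 0.53 * 5^0.79 = 0.53 * 3.566041

1.8900 L/h


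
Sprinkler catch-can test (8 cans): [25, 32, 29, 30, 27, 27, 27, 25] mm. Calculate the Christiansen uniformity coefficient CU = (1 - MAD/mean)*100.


mean = 27.750000 mm
MAD = 1.937500 mm
CU = (1 - 1.937500/27.750000)*100

93.0180 %


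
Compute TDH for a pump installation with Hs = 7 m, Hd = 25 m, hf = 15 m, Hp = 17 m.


TDH = Hs + Hd + hf + Hp = 7 + 25 + 15 + 17 = 64

64 m


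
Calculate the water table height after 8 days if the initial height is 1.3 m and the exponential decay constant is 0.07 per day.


m = m0 * exp(-k*t)
m = 1.3 * exp(-0.07 * 8)
m = 1.3 * exp(-0.5600)

0.7426 m


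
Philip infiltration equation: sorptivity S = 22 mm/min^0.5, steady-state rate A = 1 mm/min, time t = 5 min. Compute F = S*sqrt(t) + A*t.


F = S*sqrt(t) + A*t
F = 22*sqrt(5) + 1*5
F = 22*2.236068 + 5

54.1935 mm


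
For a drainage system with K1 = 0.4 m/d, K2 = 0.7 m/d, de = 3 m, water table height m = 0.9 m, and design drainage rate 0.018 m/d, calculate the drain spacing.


S^2 = 8*K2*de*m/q + 4*K1*m^2/q
S^2 = 8*0.7*3*0.9/0.018 + 4*0.4*0.9^2/0.018
S = sqrt(912.0000)

30.1993 m


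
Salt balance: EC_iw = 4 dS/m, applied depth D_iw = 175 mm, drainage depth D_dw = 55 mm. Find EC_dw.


EC_dw = EC_iw * D_iw / D_dw
EC_dw = 4 * 175 / 55
EC_dw = 700 / 55

12.7273 dS/m


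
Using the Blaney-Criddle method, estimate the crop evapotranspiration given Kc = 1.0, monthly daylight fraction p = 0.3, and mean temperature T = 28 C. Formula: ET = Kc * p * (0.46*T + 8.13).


ET = Kc * p * (0.46*T + 8.13)
ET = 1.0 * 0.3 * (0.46*28 + 8.13)
ET = 1.0 * 0.3 * 21.0100

6.3030 mm/day


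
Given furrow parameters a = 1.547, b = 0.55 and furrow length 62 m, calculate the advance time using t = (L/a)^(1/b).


t = (L/a)^(1/b)
t = (62/1.547)^(1/0.55)
t = 40.077569^(1/0.55)

821.0434 min


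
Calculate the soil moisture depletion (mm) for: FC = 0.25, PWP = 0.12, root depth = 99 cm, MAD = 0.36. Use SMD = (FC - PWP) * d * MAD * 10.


SMD = (FC - PWP) * d * MAD * 10
SMD = (0.25 - 0.12) * 99 * 0.36 * 10
SMD = 0.1300 * 99 * 0.36 * 10

46.3320 mm


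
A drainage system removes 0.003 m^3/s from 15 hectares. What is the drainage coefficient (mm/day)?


DC = Q * 86400 / (A * 10000) * 1000
DC = 0.003 * 86400 / (15 * 10000) * 1000
DC = 259200.0000 / 150000

1.7280 mm/day


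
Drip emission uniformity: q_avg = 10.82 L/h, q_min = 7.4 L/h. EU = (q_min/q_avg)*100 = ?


EU = (q_min/q_avg)*100 = (7.4/10.82)*100 = 68.3919%

68.3919 %


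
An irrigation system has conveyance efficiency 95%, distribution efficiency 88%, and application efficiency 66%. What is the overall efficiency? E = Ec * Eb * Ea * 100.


Ec = 0.95, Eb = 0.88, Ea = 0.66
E = 0.95 * 0.88 * 0.66 * 100 = 55.1760%

55.1760 %


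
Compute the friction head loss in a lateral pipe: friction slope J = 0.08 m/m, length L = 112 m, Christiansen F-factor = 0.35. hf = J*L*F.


hf = J * L * F = 0.08 * 112 * 0.35 = 3.1360 m

3.1360 m


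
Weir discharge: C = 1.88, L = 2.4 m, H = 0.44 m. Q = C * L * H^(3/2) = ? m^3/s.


Q = C * L * H^(3/2) = 1.88 * 2.4 * 0.44^1.5 = 1.88 * 2.4 * 0.291863

1.3169 m^3/s


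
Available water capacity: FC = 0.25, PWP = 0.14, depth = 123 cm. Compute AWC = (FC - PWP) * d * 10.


AWC = (FC - PWP) * d * 10
AWC = (0.25 - 0.14) * 123 * 10
AWC = 0.1100 * 123 * 10

135.3000 mm


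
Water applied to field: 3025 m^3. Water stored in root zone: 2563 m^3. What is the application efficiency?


Ea = V_root / V_field * 100 = 2563 / 3025 * 100 = 84.7273%

84.7273 %


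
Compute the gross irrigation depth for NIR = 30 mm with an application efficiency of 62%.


Ea = 62% = 0.62
GID = NIR / Ea = 30 / 0.62 = 48.3871 mm

48.3871 mm


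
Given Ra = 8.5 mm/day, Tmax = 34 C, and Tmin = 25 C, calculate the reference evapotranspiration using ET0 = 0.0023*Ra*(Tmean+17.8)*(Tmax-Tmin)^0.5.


Tmean = (Tmax + Tmin)/2 = (34 + 25)/2 = 29.5
ET0 = 0.0023 * 8.5 * (29.5 + 17.8) * sqrt(34 - 25)
ET0 = 0.0023 * 8.5 * 47.3 * 3.000000

2.7741 mm/day


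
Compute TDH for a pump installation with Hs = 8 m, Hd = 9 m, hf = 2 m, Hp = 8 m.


TDH = Hs + Hd + hf + Hp = 8 + 9 + 2 + 8 = 27

27 m


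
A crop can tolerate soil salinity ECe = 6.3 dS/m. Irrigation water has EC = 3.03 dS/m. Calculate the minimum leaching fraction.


LR = ECiw / (5*ECe - ECiw)
LR = 3.03 / (5*6.3 - 3.03)
LR = 3.03 / 28.4700

0.1064


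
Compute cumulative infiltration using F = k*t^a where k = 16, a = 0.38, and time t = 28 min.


F = k * t^a = 16 * 28^0.38
F = 16 * 3.547481

56.7597 mm


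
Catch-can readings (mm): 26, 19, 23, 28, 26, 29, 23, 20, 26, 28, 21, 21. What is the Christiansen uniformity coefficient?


mean = 24.166667 mm
MAD = 3.000000 mm
CU = (1 - 3.000000/24.166667)*100

87.5862 %


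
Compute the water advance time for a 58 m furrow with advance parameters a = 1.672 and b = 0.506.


t = (L/a)^(1/b)
t = (58/1.672)^(1/0.506)
t = 34.688995^(1/0.506)

1106.2598 min


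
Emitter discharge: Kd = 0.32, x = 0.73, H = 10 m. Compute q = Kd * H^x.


q = Kd * H^x = 0.32 * 10^0.73 = 0.32 * 5.370318

1.7185 L/h


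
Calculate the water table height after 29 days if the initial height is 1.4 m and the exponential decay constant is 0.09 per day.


m = m0 * exp(-k*t)
m = 1.4 * exp(-0.09 * 29)
m = 1.4 * exp(-2.6100)

0.1029 m


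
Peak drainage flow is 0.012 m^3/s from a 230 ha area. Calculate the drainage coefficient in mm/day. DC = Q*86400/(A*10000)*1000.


DC = Q * 86400 / (A * 10000) * 1000
DC = 0.012 * 86400 / (230 * 10000) * 1000
DC = 1036800.0000 / 2300000

0.4508 mm/day


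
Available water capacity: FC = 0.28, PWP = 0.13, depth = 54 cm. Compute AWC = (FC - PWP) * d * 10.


AWC = (FC - PWP) * d * 10
AWC = (0.28 - 0.13) * 54 * 10
AWC = 0.1500 * 54 * 10

81.0000 mm


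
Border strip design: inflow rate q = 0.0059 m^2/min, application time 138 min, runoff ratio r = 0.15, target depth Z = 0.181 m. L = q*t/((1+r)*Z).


L = q*t/((1+r)*Z)
L = 0.0059*138/((1+0.15)*0.181)
L = 0.8142/0.20815

3.9116 m


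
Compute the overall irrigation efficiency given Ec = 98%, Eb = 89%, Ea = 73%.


Ec = 0.98, Eb = 0.89, Ea = 0.73
E = 0.98 * 0.89 * 0.73 * 100 = 63.6706%

63.6706 %


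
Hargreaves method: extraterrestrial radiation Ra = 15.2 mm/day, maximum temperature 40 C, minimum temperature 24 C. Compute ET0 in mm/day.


Tmean = (Tmax + Tmin)/2 = (40 + 24)/2 = 32.0
ET0 = 0.0023 * 15.2 * (32.0 + 17.8) * sqrt(40 - 24)
ET0 = 0.0023 * 15.2 * 49.8 * 4.000000

6.9640 mm/day


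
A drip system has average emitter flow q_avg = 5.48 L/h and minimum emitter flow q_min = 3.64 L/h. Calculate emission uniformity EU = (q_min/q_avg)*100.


EU = (q_min/q_avg)*100 = (3.64/5.48)*100 = 66.4234%

66.4234 %


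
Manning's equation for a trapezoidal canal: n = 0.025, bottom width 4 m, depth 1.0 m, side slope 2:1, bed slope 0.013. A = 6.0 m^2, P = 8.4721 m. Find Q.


R = A/P = 6.0/8.4721 = 0.708207
Q = (1/0.025) * 6.0 * 0.708207^(2/3) * 0.013^0.5

21.7415 m^3/s


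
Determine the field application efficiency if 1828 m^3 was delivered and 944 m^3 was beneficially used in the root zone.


Ea = V_root / V_field * 100 = 944 / 1828 * 100 = 51.6411%

51.6411 %


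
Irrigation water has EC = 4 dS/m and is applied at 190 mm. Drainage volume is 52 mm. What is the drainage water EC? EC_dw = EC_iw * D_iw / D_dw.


EC_dw = EC_iw * D_iw / D_dw
EC_dw = 4 * 190 / 52
EC_dw = 760 / 52

14.6154 dS/m


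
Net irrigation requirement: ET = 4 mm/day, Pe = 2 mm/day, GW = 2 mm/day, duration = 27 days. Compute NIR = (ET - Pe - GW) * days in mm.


Daily deficit = ET - Pe - GW = 4 - 2 - 2 = 0 mm/day
NIR = 0 * 27 = 0 mm

0 mm


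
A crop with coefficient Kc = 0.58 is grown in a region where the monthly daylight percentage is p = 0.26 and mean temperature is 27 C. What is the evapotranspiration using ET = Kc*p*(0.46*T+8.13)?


ET = Kc * p * (0.46*T + 8.13)
ET = 0.58 * 0.26 * (0.46*27 + 8.13)
ET = 0.58 * 0.26 * 20.5500

3.0989 mm/day


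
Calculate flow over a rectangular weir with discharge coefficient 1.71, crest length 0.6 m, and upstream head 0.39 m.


Q = C * L * H^(3/2) = 1.71 * 0.6 * 0.39^1.5 = 1.71 * 0.6 * 0.243555

0.2499 m^3/s


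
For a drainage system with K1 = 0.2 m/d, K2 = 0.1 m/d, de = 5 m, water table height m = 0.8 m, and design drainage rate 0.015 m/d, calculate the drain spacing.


S^2 = 8*K2*de*m/q + 4*K1*m^2/q
S^2 = 8*0.1*5*0.8/0.015 + 4*0.2*0.8^2/0.015
S = sqrt(247.4667)

15.7311 m


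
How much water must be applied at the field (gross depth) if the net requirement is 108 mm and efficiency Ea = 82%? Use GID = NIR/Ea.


Ea = 82% = 0.82
GID = NIR / Ea = 108 / 0.82 = 131.7073 mm

131.7073 mm


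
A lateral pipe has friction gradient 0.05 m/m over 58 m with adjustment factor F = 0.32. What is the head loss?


hf = J * L * F = 0.05 * 58 * 0.32 = 0.9280 m

0.9280 m


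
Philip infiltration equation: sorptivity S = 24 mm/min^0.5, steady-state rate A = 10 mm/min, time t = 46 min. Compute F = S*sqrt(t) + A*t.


F = S*sqrt(t) + A*t
F = 24*sqrt(46) + 10*46
F = 24*6.782330 + 460

622.7759 mm


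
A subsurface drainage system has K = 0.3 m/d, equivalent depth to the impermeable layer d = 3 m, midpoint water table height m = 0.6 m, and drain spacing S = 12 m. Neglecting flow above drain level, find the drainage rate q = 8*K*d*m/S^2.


q = 8*K*d*m/S^2
q = 8*0.3*3*0.6/12^2
q = 4.3200 / 144

0.0300 m/d


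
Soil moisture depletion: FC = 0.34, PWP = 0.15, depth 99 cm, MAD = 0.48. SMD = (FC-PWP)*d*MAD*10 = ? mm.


SMD = (FC - PWP) * d * MAD * 10
SMD = (0.34 - 0.15) * 99 * 0.48 * 10
SMD = 0.1900 * 99 * 0.48 * 10

90.2880 mm


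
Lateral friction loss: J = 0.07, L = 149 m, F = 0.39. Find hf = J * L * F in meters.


hf = J * L * F = 0.07 * 149 * 0.39 = 4.0677 m

4.0677 m


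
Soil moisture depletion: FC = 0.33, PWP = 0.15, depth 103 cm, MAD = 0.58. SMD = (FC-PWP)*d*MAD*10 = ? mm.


SMD = (FC - PWP) * d * MAD * 10
SMD = (0.33 - 0.15) * 103 * 0.58 * 10
SMD = 0.1800 * 103 * 0.58 * 10

107.5320 mm


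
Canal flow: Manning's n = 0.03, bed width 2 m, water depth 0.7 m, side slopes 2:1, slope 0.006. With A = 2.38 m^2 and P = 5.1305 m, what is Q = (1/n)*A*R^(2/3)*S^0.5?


R = A/P = 2.38/5.1305 = 0.463892
Q = (1/0.03) * 2.38 * 0.463892^(2/3) * 0.006^0.5

3.6825 m^3/s


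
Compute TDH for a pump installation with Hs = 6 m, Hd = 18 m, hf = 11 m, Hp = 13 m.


TDH = Hs + Hd + hf + Hp = 6 + 18 + 11 + 13 = 48

48 m


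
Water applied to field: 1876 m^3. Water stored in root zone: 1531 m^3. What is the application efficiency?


Ea = V_root / V_field * 100 = 1531 / 1876 * 100 = 81.6098%

81.6098 %


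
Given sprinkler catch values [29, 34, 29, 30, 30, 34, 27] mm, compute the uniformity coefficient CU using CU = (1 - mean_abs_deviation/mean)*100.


mean = 30.428571 mm
MAD = 2.040816 mm
CU = (1 - 2.040816/30.428571)*100

93.2931 %


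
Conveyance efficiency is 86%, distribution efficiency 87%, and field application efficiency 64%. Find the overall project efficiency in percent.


Ec = 0.86, Eb = 0.87, Ea = 0.64
E = 0.86 * 0.87 * 0.64 * 100 = 47.8848%

47.8848 %


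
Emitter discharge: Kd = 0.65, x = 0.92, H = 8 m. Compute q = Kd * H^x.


q = Kd * H^x = 0.65 * 8^0.92 = 0.65 * 6.773962

4.4031 L/h


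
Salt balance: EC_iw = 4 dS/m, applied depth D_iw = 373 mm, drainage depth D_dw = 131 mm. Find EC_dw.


EC_dw = EC_iw * D_iw / D_dw
EC_dw = 4 * 373 / 131
EC_dw = 1492 / 131

11.3893 dS/m


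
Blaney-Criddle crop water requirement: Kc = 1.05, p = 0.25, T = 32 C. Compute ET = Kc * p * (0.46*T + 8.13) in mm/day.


ET = Kc * p * (0.46*T + 8.13)
ET = 1.05 * 0.25 * (0.46*32 + 8.13)
ET = 1.05 * 0.25 * 22.8500

5.9981 mm/day


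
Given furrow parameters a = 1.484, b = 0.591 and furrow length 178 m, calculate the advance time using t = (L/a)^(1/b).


t = (L/a)^(1/b)
t = (178/1.484)^(1/0.591)
t = 119.946092^(1/0.591)

3294.1471 min


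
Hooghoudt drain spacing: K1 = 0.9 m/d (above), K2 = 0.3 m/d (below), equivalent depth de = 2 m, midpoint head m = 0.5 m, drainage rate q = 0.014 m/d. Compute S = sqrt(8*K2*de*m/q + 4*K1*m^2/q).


S^2 = 8*K2*de*m/q + 4*K1*m^2/q
S^2 = 8*0.3*2*0.5/0.014 + 4*0.9*0.5^2/0.014
S = sqrt(235.7143)

15.3530 m


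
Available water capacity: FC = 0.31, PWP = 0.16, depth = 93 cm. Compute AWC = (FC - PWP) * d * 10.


AWC = (FC - PWP) * d * 10
AWC = (0.31 - 0.16) * 93 * 10
AWC = 0.1500 * 93 * 10

139.5000 mm


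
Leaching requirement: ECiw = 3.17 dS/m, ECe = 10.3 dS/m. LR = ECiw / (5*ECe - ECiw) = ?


LR = ECiw / (5*ECe - ECiw)
LR = 3.17 / (5*10.3 - 3.17)
LR = 3.17 / 48.3300

0.0656


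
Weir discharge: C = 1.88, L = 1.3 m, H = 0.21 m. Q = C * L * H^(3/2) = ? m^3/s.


Q = C * L * H^(3/2) = 1.88 * 1.3 * 0.21^1.5 = 1.88 * 1.3 * 0.096234

0.2352 m^3/s


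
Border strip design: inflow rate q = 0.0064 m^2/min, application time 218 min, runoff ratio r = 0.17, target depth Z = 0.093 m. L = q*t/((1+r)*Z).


L = q*t/((1+r)*Z)
L = 0.0064*218/((1+0.17)*0.093)
L = 1.3952/0.10881

12.8224 m


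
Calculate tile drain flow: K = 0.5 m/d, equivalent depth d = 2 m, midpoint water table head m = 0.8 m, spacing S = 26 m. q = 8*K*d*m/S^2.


q = 8*K*d*m/S^2
q = 8*0.5*2*0.8/26^2
q = 6.4000 / 676

0.0095 m/d


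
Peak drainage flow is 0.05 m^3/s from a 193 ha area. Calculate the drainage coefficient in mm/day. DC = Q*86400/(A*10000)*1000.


DC = Q * 86400 / (A * 10000) * 1000
DC = 0.05 * 86400 / (193 * 10000) * 1000
DC = 4320000.0000 / 1930000

2.2383 mm/day


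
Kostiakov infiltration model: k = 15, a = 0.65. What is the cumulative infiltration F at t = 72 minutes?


F = k * t^a = 15 * 72^0.65
F = 15 * 16.116329

241.7449 mm


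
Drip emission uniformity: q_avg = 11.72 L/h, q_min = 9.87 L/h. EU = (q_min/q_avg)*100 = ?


EU = (q_min/q_avg)*100 = (9.87/11.72)*100 = 84.2150%

84.2150 %


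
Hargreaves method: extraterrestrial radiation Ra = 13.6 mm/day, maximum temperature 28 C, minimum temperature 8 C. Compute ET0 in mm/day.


Tmean = (Tmax + Tmin)/2 = (28 + 8)/2 = 18.0
ET0 = 0.0023 * 13.6 * (18.0 + 17.8) * sqrt(28 - 8)
ET0 = 0.0023 * 13.6 * 35.8 * 4.472136

5.0080 mm/day


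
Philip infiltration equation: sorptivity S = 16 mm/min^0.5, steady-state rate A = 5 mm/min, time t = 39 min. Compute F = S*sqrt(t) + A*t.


F = S*sqrt(t) + A*t
F = 16*sqrt(39) + 5*39
F = 16*6.244998 + 195

294.9200 mm


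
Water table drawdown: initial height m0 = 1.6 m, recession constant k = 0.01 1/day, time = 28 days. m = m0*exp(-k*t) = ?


m = m0 * exp(-k*t)
m = 1.6 * exp(-0.01 * 28)
m = 1.6 * exp(-0.2800)

1.2093 m


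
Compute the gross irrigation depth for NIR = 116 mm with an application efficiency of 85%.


Ea = 85% = 0.85
GID = NIR / Ea = 116 / 0.85 = 136.4706 mm

136.4706 mm


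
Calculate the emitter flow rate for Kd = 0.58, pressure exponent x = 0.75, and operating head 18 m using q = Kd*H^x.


q = Kd * H^x = 0.58 * 18^0.75 = 0.58 * 8.738852

5.0685 L/h


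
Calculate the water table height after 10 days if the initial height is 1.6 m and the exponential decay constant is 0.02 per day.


m = m0 * exp(-k*t)
m = 1.6 * exp(-0.02 * 10)
m = 1.6 * exp(-0.2000)

1.3100 m


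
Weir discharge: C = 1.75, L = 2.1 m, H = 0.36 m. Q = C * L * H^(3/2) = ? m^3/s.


Q = C * L * H^(3/2) = 1.75 * 2.1 * 0.36^1.5 = 1.75 * 2.1 * 0.216000

0.7938 m^3/s


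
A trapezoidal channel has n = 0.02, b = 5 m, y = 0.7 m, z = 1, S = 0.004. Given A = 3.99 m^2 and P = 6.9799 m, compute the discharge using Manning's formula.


R = A/P = 3.99/6.9799 = 0.571641
Q = (1/0.02) * 3.99 * 0.571641^(2/3) * 0.004^0.5

8.6907 m^3/s


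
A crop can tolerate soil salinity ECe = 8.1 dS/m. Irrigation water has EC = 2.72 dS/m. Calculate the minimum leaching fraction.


LR = ECiw / (5*ECe - ECiw)
LR = 2.72 / (5*8.1 - 2.72)
LR = 2.72 / 37.7800

0.0720


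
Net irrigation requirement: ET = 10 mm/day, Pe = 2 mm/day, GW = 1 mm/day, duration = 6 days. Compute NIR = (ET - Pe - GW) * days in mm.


Daily deficit = ET - Pe - GW = 10 - 2 - 1 = 7 mm/day
NIR = 7 * 6 = 42 mm

42.0000 mm


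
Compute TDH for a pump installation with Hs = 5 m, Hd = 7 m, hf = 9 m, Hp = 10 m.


TDH = Hs + Hd + hf + Hp = 5 + 7 + 9 + 10 = 31

31 m


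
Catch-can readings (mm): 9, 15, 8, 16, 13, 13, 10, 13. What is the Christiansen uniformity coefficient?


mean = 12.125000 mm
MAD = 2.343750 mm
CU = (1 - 2.343750/12.125000)*100

80.6701 %


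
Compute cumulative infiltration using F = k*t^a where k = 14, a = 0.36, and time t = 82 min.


F = k * t^a = 14 * 82^0.36
F = 14 * 4.886220

68.4071 mm


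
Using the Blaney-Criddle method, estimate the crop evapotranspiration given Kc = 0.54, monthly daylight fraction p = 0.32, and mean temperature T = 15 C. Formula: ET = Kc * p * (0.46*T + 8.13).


ET = Kc * p * (0.46*T + 8.13)
ET = 0.54 * 0.32 * (0.46*15 + 8.13)
ET = 0.54 * 0.32 * 15.0300

2.5972 mm/day


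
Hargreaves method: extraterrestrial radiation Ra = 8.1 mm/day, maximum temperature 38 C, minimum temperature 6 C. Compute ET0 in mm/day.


Tmean = (Tmax + Tmin)/2 = (38 + 6)/2 = 22.0
ET0 = 0.0023 * 8.1 * (22.0 + 17.8) * sqrt(38 - 6)
ET0 = 0.0023 * 8.1 * 39.8 * 5.656854

4.1944 mm/day


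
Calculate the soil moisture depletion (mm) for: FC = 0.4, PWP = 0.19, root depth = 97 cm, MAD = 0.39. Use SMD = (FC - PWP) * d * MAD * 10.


SMD = (FC - PWP) * d * MAD * 10
SMD = (0.4 - 0.19) * 97 * 0.39 * 10
SMD = 0.2100 * 97 * 0.39 * 10

79.4430 mm


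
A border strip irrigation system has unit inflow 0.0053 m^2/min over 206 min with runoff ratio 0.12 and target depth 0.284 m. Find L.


L = q*t/((1+r)*Z)
L = 0.0053*206/((1+0.12)*0.284)
L = 1.0918/0.31808

3.4325 m


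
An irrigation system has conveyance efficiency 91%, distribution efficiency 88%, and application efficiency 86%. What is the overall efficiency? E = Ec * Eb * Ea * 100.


Ec = 0.91, Eb = 0.88, Ea = 0.86
E = 0.91 * 0.88 * 0.86 * 100 = 68.8688%

68.8688 %


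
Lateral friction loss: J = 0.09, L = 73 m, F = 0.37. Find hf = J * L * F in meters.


hf = J * L * F = 0.09 * 73 * 0.37 = 2.4309 m

2.4309 m


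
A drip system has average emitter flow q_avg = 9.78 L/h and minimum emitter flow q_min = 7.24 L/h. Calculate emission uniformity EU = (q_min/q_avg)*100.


EU = (q_min/q_avg)*100 = (7.24/9.78)*100 = 74.0286%

74.0286 %


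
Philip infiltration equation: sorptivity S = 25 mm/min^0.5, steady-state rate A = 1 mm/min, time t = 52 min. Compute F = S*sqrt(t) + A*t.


F = S*sqrt(t) + A*t
F = 25*sqrt(52) + 1*52
F = 25*7.211103 + 52

232.2776 mm


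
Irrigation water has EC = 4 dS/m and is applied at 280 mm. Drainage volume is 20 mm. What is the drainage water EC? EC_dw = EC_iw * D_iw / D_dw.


EC_dw = EC_iw * D_iw / D_dw
EC_dw = 4 * 280 / 20
EC_dw = 1120 / 20

56.0000 dS/m


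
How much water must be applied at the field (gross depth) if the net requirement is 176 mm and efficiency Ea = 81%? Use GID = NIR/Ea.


Ea = 81% = 0.81
GID = NIR / Ea = 176 / 0.81 = 217.2840 mm

217.2840 mm


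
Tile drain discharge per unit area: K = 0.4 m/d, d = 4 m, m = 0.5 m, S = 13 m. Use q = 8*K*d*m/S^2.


q = 8*K*d*m/S^2
q = 8*0.4*4*0.5/13^2
q = 6.4000 / 169

0.0379 m/d


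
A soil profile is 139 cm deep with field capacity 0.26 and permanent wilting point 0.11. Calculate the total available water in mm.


AWC = (FC - PWP) * d * 10
AWC = (0.26 - 0.11) * 139 * 10
AWC = 0.1500 * 139 * 10

208.5000 mm


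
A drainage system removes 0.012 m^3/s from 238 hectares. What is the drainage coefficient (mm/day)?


DC = Q * 86400 / (A * 10000) * 1000
DC = 0.012 * 86400 / (238 * 10000) * 1000
DC = 1036800.0000 / 2380000

0.4356 mm/day


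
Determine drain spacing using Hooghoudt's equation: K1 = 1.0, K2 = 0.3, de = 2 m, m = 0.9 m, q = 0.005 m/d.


S^2 = 8*K2*de*m/q + 4*K1*m^2/q
S^2 = 8*0.3*2*0.9/0.005 + 4*1.0*0.9^2/0.005
S = sqrt(1512.0000)

38.8844 m


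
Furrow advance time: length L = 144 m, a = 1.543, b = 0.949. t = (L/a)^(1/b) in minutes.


t = (L/a)^(1/b)
t = (144/1.543)^(1/0.949)
t = 93.324692^(1/0.949)

119.0874 min


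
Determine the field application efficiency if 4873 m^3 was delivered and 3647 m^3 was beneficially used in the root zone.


Ea = V_root / V_field * 100 = 3647 / 4873 * 100 = 74.8410%

74.8410 %


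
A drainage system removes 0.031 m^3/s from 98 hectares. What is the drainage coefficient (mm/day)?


DC = Q * 86400 / (A * 10000) * 1000
DC = 0.031 * 86400 / (98 * 10000) * 1000
DC = 2678400.0000 / 980000

2.7331 mm/day


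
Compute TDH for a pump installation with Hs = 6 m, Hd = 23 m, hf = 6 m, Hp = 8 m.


TDH = Hs + Hd + hf + Hp = 6 + 23 + 6 + 8 = 43

43 m


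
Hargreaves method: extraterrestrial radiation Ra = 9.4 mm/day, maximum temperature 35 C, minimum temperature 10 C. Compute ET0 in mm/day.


Tmean = (Tmax + Tmin)/2 = (35 + 10)/2 = 22.5
ET0 = 0.0023 * 9.4 * (22.5 + 17.8) * sqrt(35 - 10)
ET0 = 0.0023 * 9.4 * 40.3 * 5.000000

4.3564 mm/day


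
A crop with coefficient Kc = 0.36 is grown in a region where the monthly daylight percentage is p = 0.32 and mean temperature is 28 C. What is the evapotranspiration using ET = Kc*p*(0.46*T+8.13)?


ET = Kc * p * (0.46*T + 8.13)
ET = 0.36 * 0.32 * (0.46*28 + 8.13)
ET = 0.36 * 0.32 * 21.0100

2.4204 mm/day


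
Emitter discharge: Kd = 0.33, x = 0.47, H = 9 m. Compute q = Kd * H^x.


q = Kd * H^x = 0.33 * 9^0.47 = 0.33 * 2.808626

0.9268 L/h


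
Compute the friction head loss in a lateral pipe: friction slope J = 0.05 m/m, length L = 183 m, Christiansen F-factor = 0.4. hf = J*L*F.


hf = J * L * F = 0.05 * 183 * 0.4 = 3.6600 m

3.6600 m


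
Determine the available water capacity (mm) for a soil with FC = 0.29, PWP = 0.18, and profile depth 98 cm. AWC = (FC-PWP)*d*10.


AWC = (FC - PWP) * d * 10
AWC = (0.29 - 0.18) * 98 * 10
AWC = 0.1100 * 98 * 10

107.8000 mm


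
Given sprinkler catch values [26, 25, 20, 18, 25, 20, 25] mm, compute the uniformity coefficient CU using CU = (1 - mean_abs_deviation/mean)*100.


mean = 22.714286 mm
MAD = 2.897959 mm
CU = (1 - 2.897959/22.714286)*100

87.2417 %


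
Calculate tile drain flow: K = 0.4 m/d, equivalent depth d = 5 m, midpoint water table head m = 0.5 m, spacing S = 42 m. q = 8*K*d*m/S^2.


q = 8*K*d*m/S^2
q = 8*0.4*5*0.5/42^2
q = 8.0000 / 1764

0.0045 m/d


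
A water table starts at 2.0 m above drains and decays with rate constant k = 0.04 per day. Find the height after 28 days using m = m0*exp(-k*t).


m = m0 * exp(-k*t)
m = 2.0 * exp(-0.04 * 28)
m = 2.0 * exp(-1.1200)

0.6526 m


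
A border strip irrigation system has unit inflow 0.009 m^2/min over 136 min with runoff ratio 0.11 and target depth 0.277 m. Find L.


L = q*t/((1+r)*Z)
L = 0.009*136/((1+0.11)*0.277)
L = 1.224/0.30747

3.9809 m


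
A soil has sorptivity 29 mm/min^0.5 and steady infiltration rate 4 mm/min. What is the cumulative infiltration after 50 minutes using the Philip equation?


F = S*sqrt(t) + A*t
F = 29*sqrt(50) + 4*50
F = 29*7.071068 + 200

405.0610 mm


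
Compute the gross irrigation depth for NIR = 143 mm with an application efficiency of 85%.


Ea = 85% = 0.85
GID = NIR / Ea = 143 / 0.85 = 168.2353 mm

168.2353 mm


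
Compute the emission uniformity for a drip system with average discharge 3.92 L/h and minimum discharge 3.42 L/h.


EU = (q_min/q_avg)*100 = (3.42/3.92)*100 = 87.2449%

87.2449 %


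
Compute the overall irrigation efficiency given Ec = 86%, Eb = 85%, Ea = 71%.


Ec = 0.86, Eb = 0.85, Ea = 0.71
E = 0.86 * 0.85 * 0.71 * 100 = 51.9010%

51.9010 %


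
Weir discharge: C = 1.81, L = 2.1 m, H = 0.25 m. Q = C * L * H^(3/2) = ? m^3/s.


Q = C * L * H^(3/2) = 1.81 * 2.1 * 0.25^1.5 = 1.81 * 2.1 * 0.125000

0.4751 m^3/s


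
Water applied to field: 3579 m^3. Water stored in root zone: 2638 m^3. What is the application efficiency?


Ea = V_root / V_field * 100 = 2638 / 3579 * 100 = 73.7077%

73.7077 %


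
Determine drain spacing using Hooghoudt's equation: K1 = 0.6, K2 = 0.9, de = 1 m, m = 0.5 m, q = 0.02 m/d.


S^2 = 8*K2*de*m/q + 4*K1*m^2/q
S^2 = 8*0.9*1*0.5/0.02 + 4*0.6*0.5^2/0.02
S = sqrt(210.0000)

14.4914 m


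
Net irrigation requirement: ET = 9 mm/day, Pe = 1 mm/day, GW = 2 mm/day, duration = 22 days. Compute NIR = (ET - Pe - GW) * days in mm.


Daily deficit = ET - Pe - GW = 9 - 1 - 2 = 6 mm/day
NIR = 6 * 22 = 132 mm

132.0000 mm


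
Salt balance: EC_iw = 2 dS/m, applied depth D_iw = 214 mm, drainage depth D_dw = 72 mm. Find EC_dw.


EC_dw = EC_iw * D_iw / D_dw
EC_dw = 2 * 214 / 72
EC_dw = 428 / 72

5.9444 dS/m


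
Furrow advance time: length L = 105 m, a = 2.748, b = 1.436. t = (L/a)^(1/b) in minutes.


t = (L/a)^(1/b)
t = (105/2.748)^(1/1.436)
t = 38.209607^(1/1.436)

12.6413 min


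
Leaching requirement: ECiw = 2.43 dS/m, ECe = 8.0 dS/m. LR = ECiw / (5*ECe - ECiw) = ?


LR = ECiw / (5*ECe - ECiw)
LR = 2.43 / (5*8.0 - 2.43)
LR = 2.43 / 37.5700

0.0647


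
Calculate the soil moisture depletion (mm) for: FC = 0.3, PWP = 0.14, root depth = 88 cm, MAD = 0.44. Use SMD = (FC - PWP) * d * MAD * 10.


SMD = (FC - PWP) * d * MAD * 10
SMD = (0.3 - 0.14) * 88 * 0.44 * 10
SMD = 0.1600 * 88 * 0.44 * 10

61.9520 mm


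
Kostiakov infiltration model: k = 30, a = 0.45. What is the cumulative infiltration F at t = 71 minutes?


F = k * t^a = 30 * 71^0.45
F = 30 * 6.808732

204.2620 mm


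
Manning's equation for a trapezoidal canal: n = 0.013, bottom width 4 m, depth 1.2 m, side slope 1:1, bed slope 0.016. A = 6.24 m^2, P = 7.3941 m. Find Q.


R = A/P = 6.24/7.3941 = 0.843916
Q = (1/0.013) * 6.24 * 0.843916^(2/3) * 0.016^0.5

54.2210 m^3/s


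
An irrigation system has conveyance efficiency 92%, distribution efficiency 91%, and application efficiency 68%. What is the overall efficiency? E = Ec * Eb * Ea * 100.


Ec = 0.92, Eb = 0.91, Ea = 0.68
E = 0.92 * 0.91 * 0.68 * 100 = 56.9296%

56.9296 %


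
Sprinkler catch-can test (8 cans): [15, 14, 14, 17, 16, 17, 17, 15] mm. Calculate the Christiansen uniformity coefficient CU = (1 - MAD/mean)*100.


mean = 15.625000 mm
MAD = 1.125000 mm
CU = (1 - 1.125000/15.625000)*100

92.8000 %


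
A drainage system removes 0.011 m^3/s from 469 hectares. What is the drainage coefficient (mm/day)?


DC = Q * 86400 / (A * 10000) * 1000
DC = 0.011 * 86400 / (469 * 10000) * 1000
DC = 950400.0000 / 4690000

0.2026 mm/day


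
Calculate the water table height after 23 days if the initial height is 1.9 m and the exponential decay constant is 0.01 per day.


m = m0 * exp(-k*t)
m = 1.9 * exp(-0.01 * 23)
m = 1.9 * exp(-0.2300)

1.5096 m


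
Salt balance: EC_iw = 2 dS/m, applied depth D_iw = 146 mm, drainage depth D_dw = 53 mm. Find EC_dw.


EC_dw = EC_iw * D_iw / D_dw
EC_dw = 2 * 146 / 53
EC_dw = 292 / 53

5.5094 dS/m


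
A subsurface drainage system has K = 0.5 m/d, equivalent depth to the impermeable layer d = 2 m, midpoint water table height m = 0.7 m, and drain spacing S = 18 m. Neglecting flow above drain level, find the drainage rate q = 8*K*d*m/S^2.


q = 8*K*d*m/S^2
q = 8*0.5*2*0.7/18^2
q = 5.6000 / 324

0.0173 m/d


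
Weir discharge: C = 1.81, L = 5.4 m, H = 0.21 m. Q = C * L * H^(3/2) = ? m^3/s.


Q = C * L * H^(3/2) = 1.81 * 5.4 * 0.21^1.5 = 1.81 * 5.4 * 0.096234

0.9406 m^3/s


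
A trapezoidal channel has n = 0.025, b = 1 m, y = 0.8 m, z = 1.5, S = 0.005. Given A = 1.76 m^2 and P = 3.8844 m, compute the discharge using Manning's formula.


R = A/P = 1.76/3.8844 = 0.453094
Q = (1/0.025) * 1.76 * 0.453094^(2/3) * 0.005^0.5

2.9366 m^3/s


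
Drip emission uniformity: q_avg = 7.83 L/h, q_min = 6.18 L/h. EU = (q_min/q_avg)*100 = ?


EU = (q_min/q_avg)*100 = (6.18/7.83)*100 = 78.9272%

78.9272 %


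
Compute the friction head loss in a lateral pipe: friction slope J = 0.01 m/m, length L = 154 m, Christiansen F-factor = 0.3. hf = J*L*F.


hf = J * L * F = 0.01 * 154 * 0.3 = 0.4620 m

0.4620 m


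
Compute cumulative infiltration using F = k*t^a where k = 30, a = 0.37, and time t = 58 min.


F = k * t^a = 30 * 58^0.37
F = 30 * 4.492296

134.7689 mm


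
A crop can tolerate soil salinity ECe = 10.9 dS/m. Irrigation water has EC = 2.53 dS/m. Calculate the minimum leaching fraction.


LR = ECiw / (5*ECe - ECiw)
LR = 2.53 / (5*10.9 - 2.53)
LR = 2.53 / 51.9700

0.0487


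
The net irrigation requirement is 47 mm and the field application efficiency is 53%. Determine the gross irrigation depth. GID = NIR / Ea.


Ea = 53% = 0.53
GID = NIR / Ea = 47 / 0.53 = 88.6792 mm

88.6792 mm


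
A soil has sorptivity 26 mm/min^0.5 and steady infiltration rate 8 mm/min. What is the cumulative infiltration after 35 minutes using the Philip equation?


F = S*sqrt(t) + A*t
F = 26*sqrt(35) + 8*35
F = 26*5.916080 + 280

433.8181 mm


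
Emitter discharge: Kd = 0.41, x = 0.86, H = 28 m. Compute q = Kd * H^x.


q = Kd * H^x = 0.41 * 28^0.86 = 0.41 * 17.561269

7.2001 L/h


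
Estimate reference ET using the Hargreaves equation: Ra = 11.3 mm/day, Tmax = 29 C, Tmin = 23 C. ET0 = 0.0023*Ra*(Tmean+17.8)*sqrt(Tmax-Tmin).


Tmean = (Tmax + Tmin)/2 = (29 + 23)/2 = 26.0
ET0 = 0.0023 * 11.3 * (26.0 + 17.8) * sqrt(29 - 23)
ET0 = 0.0023 * 11.3 * 43.8 * 2.449490

2.7884 mm/day


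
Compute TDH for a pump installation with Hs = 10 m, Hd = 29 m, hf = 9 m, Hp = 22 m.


TDH = Hs + Hd + hf + Hp = 10 + 29 + 9 + 22 = 70

70 m


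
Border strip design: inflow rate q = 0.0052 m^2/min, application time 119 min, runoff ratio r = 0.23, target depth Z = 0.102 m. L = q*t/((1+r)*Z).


L = q*t/((1+r)*Z)
L = 0.0052*119/((1+0.23)*0.102)
L = 0.6188/0.12546

4.9322 m


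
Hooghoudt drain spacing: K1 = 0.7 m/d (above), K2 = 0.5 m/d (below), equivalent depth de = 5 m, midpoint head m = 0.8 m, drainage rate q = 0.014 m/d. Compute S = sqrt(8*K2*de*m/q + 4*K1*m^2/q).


S^2 = 8*K2*de*m/q + 4*K1*m^2/q
S^2 = 8*0.5*5*0.8/0.014 + 4*0.7*0.8^2/0.014
S = sqrt(1270.8571)

35.6491 m


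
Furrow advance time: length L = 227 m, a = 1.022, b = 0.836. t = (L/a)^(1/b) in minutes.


t = (L/a)^(1/b)
t = (227/1.022)^(1/0.836)
t = 222.113503^(1/0.836)

641.0735 min


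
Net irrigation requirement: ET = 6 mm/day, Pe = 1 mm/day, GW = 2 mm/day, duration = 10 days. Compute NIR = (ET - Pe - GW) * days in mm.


Daily deficit = ET - Pe - GW = 6 - 1 - 2 = 3 mm/day
NIR = 3 * 10 = 30 mm

30.0000 mm


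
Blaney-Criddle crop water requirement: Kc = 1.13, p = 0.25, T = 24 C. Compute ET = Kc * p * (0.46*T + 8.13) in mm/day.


ET = Kc * p * (0.46*T + 8.13)
ET = 1.13 * 0.25 * (0.46*24 + 8.13)
ET = 1.13 * 0.25 * 19.1700

5.4155 mm/day


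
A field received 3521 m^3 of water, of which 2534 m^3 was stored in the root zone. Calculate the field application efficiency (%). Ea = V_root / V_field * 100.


Ea = V_root / V_field * 100 = 2534 / 3521 * 100 = 71.9682%

71.9682 %


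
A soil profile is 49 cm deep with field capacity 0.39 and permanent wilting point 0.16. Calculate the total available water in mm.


AWC = (FC - PWP) * d * 10
AWC = (0.39 - 0.16) * 49 * 10
AWC = 0.2300 * 49 * 10

112.7000 mm


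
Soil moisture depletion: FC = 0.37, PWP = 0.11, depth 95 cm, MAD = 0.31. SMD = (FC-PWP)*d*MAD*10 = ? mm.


SMD = (FC - PWP) * d * MAD * 10
SMD = (0.37 - 0.11) * 95 * 0.31 * 10
SMD = 0.2600 * 95 * 0.31 * 10

76.5700 mm


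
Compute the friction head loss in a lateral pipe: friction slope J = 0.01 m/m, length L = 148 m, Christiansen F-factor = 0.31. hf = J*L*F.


hf = J * L * F = 0.01 * 148 * 0.31 = 0.4588 m

0.4588 m


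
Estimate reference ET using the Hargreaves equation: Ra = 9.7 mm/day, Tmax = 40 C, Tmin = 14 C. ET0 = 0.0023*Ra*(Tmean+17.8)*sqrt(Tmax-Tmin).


Tmean = (Tmax + Tmin)/2 = (40 + 14)/2 = 27.0
ET0 = 0.0023 * 9.7 * (27.0 + 17.8) * sqrt(40 - 14)
ET0 = 0.0023 * 9.7 * 44.8 * 5.099020

5.0964 mm/day


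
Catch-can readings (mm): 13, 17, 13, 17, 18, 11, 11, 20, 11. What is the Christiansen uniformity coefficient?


mean = 14.555556 mm
MAD = 3.061728 mm
CU = (1 - 3.061728/14.555556)*100

78.9652 %


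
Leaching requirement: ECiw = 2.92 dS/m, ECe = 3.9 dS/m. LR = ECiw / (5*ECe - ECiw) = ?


LR = ECiw / (5*ECe - ECiw)
LR = 2.92 / (5*3.9 - 2.92)
LR = 2.92 / 16.5800

0.1761


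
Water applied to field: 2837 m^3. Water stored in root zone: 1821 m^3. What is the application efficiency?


Ea = V_root / V_field * 100 = 1821 / 2837 * 100 = 64.1875%

64.1875 %


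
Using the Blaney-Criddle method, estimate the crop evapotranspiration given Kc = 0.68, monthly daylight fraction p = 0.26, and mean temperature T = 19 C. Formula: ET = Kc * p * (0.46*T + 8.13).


ET = Kc * p * (0.46*T + 8.13)
ET = 0.68 * 0.26 * (0.46*19 + 8.13)
ET = 0.68 * 0.26 * 16.8700

2.9826 mm/day


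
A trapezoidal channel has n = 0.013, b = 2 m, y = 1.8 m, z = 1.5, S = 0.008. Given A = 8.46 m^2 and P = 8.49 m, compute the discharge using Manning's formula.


R = A/P = 8.46/8.49 = 0.996466
Q = (1/0.013) * 8.46 * 0.996466^(2/3) * 0.008^0.5

58.0694 m^3/s


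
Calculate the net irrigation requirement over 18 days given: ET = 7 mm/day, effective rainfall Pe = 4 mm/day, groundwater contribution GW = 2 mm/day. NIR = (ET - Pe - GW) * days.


Daily deficit = ET - Pe - GW = 7 - 4 - 2 = 1 mm/day
NIR = 1 * 18 = 18 mm

18.0000 mm


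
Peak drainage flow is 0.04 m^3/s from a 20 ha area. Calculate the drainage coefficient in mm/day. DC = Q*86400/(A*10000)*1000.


DC = Q * 86400 / (A * 10000) * 1000
DC = 0.04 * 86400 / (20 * 10000) * 1000
DC = 3456000.0000 / 200000

17.2800 mm/day


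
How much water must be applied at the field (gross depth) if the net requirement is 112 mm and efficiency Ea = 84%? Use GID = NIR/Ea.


Ea = 84% = 0.84
GID = NIR / Ea = 112 / 0.84 = 133.3333 mm

133.3333 mm


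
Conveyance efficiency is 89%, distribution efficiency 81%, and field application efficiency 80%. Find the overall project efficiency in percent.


Ec = 0.89, Eb = 0.81, Ea = 0.8
E = 0.89 * 0.81 * 0.8 * 100 = 57.6720%

57.6720 %


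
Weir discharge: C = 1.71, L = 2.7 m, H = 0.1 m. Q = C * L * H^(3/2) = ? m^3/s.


Q = C * L * H^(3/2) = 1.71 * 2.7 * 0.1^1.5 = 1.71 * 2.7 * 0.031623

0.1460 m^3/s


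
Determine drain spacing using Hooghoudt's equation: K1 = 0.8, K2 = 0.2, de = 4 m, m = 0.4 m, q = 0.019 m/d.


S^2 = 8*K2*de*m/q + 4*K1*m^2/q
S^2 = 8*0.2*4*0.4/0.019 + 4*0.8*0.4^2/0.019
S = sqrt(161.6842)

12.7155 m


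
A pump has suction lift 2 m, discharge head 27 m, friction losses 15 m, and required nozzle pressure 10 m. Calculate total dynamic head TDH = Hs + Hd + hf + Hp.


TDH = Hs + Hd + hf + Hp = 2 + 27 + 15 + 10 = 54

54 m


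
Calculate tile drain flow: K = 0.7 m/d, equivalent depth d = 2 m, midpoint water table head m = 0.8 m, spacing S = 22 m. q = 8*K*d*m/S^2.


q = 8*K*d*m/S^2
q = 8*0.7*2*0.8/22^2
q = 8.9600 / 484

0.0185 m/d


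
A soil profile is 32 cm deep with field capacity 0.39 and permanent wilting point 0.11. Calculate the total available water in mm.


AWC = (FC - PWP) * d * 10
AWC = (0.39 - 0.11) * 32 * 10
AWC = 0.2800 * 32 * 10

89.6000 mm


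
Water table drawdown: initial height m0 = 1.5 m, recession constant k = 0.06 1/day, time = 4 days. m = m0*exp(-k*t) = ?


m = m0 * exp(-k*t)
m = 1.5 * exp(-0.06 * 4)
m = 1.5 * exp(-0.2400)

1.1799 m


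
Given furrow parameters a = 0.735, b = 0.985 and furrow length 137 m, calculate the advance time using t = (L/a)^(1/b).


t = (L/a)^(1/b)
t = (137/0.735)^(1/0.985)
t = 186.394558^(1/0.985)

201.8405 min


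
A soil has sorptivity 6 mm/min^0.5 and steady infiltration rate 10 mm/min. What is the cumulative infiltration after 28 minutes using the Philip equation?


F = S*sqrt(t) + A*t
F = 6*sqrt(28) + 10*28
F = 6*5.291503 + 280

311.7490 mm


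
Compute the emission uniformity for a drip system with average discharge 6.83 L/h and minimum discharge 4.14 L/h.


EU = (q_min/q_avg)*100 = (4.14/6.83)*100 = 60.6149%

60.6149 %


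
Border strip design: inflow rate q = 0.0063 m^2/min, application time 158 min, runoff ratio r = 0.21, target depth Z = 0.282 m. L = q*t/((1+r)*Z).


L = q*t/((1+r)*Z)
L = 0.0063*158/((1+0.21)*0.282)
L = 0.9954/0.34122

2.9172 m


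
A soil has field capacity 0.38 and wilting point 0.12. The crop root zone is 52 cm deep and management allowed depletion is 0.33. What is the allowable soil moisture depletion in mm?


SMD = (FC - PWP) * d * MAD * 10
SMD = (0.38 - 0.12) * 52 * 0.33 * 10
SMD = 0.2600 * 52 * 0.33 * 10

44.6160 mm


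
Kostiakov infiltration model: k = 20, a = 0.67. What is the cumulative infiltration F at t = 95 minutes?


F = k * t^a = 20 * 95^0.67
F = 20 * 21.138532

422.7706 mm


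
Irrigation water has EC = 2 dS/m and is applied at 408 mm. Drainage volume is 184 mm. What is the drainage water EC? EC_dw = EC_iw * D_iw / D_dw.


EC_dw = EC_iw * D_iw / D_dw
EC_dw = 2 * 408 / 184
EC_dw = 816 / 184

4.4348 dS/m


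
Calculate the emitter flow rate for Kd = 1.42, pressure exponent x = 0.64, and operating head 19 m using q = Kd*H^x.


q = Kd * H^x = 1.42 * 19^0.64 = 1.42 * 6.582673

9.3474 L/h


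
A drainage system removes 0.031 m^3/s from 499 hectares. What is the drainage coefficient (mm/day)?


DC = Q * 86400 / (A * 10000) * 1000
DC = 0.031 * 86400 / (499 * 10000) * 1000
DC = 2678400.0000 / 4990000

0.5368 mm/day


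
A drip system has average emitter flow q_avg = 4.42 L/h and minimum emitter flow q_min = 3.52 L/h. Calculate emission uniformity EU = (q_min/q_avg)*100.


EU = (q_min/q_avg)*100 = (3.52/4.42)*100 = 79.6380%

79.6380 %


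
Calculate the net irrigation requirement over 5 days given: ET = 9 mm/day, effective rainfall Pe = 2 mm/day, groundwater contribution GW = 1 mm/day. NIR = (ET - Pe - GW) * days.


Daily deficit = ET - Pe - GW = 9 - 2 - 1 = 6 mm/day
NIR = 6 * 5 = 30 mm

30.0000 mm


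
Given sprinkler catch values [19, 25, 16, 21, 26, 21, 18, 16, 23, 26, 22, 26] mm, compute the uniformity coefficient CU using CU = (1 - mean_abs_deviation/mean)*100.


mean = 21.583333 mm
MAD = 3.083333 mm
CU = (1 - 3.083333/21.583333)*100

85.7143 %


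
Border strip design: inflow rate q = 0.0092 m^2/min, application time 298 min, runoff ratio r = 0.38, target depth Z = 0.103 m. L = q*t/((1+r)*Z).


L = q*t/((1+r)*Z)
L = 0.0092*298/((1+0.38)*0.103)
L = 2.7416/0.14214

19.2880 m


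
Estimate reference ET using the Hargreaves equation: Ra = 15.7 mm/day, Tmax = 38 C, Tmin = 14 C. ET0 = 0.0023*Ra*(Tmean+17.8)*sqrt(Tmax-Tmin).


Tmean = (Tmax + Tmin)/2 = (38 + 14)/2 = 26.0
ET0 = 0.0023 * 15.7 * (26.0 + 17.8) * sqrt(38 - 14)
ET0 = 0.0023 * 15.7 * 43.8 * 4.898979

7.7483 mm/day
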